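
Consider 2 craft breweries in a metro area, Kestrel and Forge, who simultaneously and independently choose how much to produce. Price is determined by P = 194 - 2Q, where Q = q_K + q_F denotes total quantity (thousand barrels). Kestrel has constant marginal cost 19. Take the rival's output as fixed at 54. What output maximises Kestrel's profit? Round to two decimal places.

With the rival's output fixed at 54, Kestrel's profit is π_K = (194 - 2·54 - 2q_K)q_K - (19q_K) = (86 - 2q_K)q_K - (19q_K).
∂π_K/∂q_K = 67 - 4q_K = 0, so q_K = 67/4.

16.75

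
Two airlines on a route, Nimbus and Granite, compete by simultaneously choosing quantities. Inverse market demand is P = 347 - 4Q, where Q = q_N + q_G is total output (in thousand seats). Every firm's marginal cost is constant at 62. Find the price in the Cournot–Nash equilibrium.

A representative firm's profit is π_i = q_i(347 - 4Q) - 62q_i.
First-order condition (treating rivals' output as given): 285 - 8q_i - 4q_j = 0.
By symmetry each firm produces the same amount; substituting q_j = q_i yields q_i = 285/12 = 95/4.
Total output Q = 95/2, so price P = 347 - 4·(95/2) = 157.

157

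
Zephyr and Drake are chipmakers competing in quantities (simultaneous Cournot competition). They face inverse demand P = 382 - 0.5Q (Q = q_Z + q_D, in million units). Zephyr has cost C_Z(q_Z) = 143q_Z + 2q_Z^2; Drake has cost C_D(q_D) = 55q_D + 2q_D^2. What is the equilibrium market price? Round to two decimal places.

Zephyr's profit: π_Z = (382 - 0.5Q)q_Z - (143q_Z + 2q_Z²). Setting ∂π_Z/∂q_Z = 0: 239 - 5q_Z - (1/2)(q_D) = 0.
Drake's profit: π_D = (382 - 0.5Q)q_D - (55q_D + 2q_D²). Setting ∂π_D/∂q_D = 0: 327 - 5q_D - (1/2)(q_Z) = 0.
Rearranging gives the reaction functions q_Z = (239 - (1/2)q_D)/5 and q_D = (327 - (1/2)q_Z)/5.
Solving the pair: q_Z = 41.6768, q_D = 61.2323.
Total output Q = 1132/11, so price P = 382 - (1/2)·(1132/11) = 330.5455.

330.55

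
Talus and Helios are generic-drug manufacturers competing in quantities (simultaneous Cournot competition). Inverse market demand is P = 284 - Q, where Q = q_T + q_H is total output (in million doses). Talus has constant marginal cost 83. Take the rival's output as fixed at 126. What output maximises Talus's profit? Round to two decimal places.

With the rival's output fixed at 126, Talus's profit is π_T = (284 - 126 - q_T)q_T - (83q_T) = (158 - q_T)q_T - (83q_T).
∂π_T/∂q_T = 75 - 2q_T = 0, so q_T = 75/2.

37.50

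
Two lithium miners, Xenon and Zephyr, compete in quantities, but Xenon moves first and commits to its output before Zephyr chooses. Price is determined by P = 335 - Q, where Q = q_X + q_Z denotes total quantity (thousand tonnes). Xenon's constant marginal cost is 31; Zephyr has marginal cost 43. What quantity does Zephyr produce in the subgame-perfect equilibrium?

The follower Zephyr best-responds to any q_X: π_Z = (335 - Q)q_Z - 43q_Z.
Follower FOC: 292 - q_X - 2q_Z = 0, so q_Z(q_X) = (292 - q_X)/2.
Xenon substitutes q_Z(q_X) into its own profit: π_X = q_X(335 - q_X - (292 - q_X)/2) - 31q_X = (189 - (1/2)q_X)q_X - 31q_X.
Leader FOC: 158 - q_X = 0, so q_X = 158.
Then q_Z = (292 - 158)/2 = 67.

67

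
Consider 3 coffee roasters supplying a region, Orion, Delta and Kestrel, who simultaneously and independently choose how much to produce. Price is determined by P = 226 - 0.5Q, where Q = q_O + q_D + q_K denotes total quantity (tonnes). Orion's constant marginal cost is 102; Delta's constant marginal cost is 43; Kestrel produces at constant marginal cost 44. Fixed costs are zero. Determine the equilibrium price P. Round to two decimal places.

Orion's profit: π_O = (226 - 0.5Q)q_O - (102q_O). Setting ∂π_O/∂q_O = 0: 124 - q_O - (1/2)(q_D + q_K) = 0.
Delta's first-order condition: 183 - q_D - (1/2)(q_O + q_K) = 0.
Kestrel's first-order condition: 182 - q_K - (1/2)(q_O + q_D) = 0.
Adding the 3 conditions: 489 − Q − Q = 0, i.e. Q = 489/2.
Back-substituting: q_O = (124 − 489/4)/(1/2) = 7/2, q_D = (183 − 489/4)/(1/2) = 243/2, q_K = (182 − 489/4)/(1/2) = 239/2.
Total output Q = 489/2, so price P = 226 - (1/2)·(489/2) = 415/4.

103.75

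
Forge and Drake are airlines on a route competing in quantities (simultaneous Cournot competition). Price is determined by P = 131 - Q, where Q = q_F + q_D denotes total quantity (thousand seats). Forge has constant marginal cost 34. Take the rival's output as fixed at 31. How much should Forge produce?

33

With the rival's output fixed at 31, Forge's profit is π_F = (131 - 31 - q_F)q_F - (34q_F) = (100 - q_F)q_F - (34q_F).
∂π_F/∂q_F = 66 - 2q_F = 0, so q_F = 33.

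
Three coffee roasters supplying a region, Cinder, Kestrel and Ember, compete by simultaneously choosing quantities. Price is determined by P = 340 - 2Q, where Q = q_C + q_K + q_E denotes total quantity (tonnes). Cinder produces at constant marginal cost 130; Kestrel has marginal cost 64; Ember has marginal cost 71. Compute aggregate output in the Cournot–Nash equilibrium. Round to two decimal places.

Cinder's profit: π_C = (340 - 2Q)q_C - (130q_C). Setting ∂π_C/∂q_C = 0: 210 - 4q_C - 2(q_K + q_E) = 0.
Kestrel's first-order condition: 276 - 4q_K - 2(q_C + q_E) = 0.
Ember's first-order condition: 269 - 4q_E - 2(q_C + q_K) = 0.
Adding the 3 first-order conditions: 755 − 8Q = 0, so Q = 755/8.
Back-substituting: q_C = (210 − 755/4)/2 = 85/8, q_K = (276 − 755/4)/2 = 349/8, q_E = (269 − 755/4)/2 = 321/8.
Total output Q = 85/8 + 349/8 + 321/8 = 755/8.

94.38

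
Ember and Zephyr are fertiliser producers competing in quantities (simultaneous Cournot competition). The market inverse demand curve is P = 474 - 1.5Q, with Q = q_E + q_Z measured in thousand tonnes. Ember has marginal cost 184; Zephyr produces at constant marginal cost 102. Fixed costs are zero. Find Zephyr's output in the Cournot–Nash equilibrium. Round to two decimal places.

100.89

Ember's profit: π_E = (474 - 1.5Q)q_E - (184q_E). Setting ∂π_E/∂q_E = 0: 290 - 3q_E - (3/2)(q_Z) = 0.
Zephyr's first-order condition: 372 - 3q_Z - (3/2)(q_E) = 0.
So q_E = (290 - (3/2)q_Z)/3 and q_Z = (372 - (3/2)q_E)/3.
Solving the pair: q_E = 416/9, q_Z = 908/9.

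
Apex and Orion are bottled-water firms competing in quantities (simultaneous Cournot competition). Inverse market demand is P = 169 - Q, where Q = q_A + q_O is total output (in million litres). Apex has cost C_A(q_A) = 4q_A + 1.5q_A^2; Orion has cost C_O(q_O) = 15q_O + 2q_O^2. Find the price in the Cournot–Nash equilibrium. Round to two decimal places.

119.31

Apex's profit: π_A = (169 - Q)q_A - (4q_A + (3/2)q_A²). Setting ∂π_A/∂q_A = 0: 165 - 5q_A - (q_O) = 0.
Orion's profit: π_O = (169 - Q)q_O - (15q_O + 2q_O²). Setting ∂π_O/∂q_O = 0: 154 - 6q_O - (q_A) = 0.
Rearranging gives the reaction functions q_A = (165 - q_O)/5 and q_O = (154 - q_A)/6.
Substituting one into the other gives q_A = 836/29 and q_O = 605/29.
Total output Q = 1441/29, so price P = 169 - 1441/29 = 119.3103.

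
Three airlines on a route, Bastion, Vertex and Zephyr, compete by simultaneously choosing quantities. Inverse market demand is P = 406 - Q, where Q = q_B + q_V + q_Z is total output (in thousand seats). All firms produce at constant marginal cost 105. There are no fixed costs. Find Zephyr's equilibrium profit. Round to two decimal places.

Each firm earns π_i = (406 - Q)q_i - 105q_i.
First-order condition (treating rivals' output as given): 301 - 2q_i - Σ_{j≠i} q_j = 0.
With identical firms every q_j equals q_i, so Σ_{j≠i} q_j = 2q_i and 301 = 4q_i, giving q_i = 301/4.
Price P = 406 - 903/4 = 721/4.
Zephyr's profit: (721/4 - 105)·(301/4) = 5662.5625.

5662.56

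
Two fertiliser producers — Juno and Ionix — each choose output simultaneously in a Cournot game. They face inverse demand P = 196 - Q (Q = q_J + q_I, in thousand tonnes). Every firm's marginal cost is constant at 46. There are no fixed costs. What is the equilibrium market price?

96

Each firm earns π_i = (196 - Q)q_i - 46q_i.
First-order condition (treating rivals' output as given): 150 - 2q_i - q_j = 0.
By symmetry each firm produces the same amount; substituting q_j = q_i yields q_i = 150/3 = 50.
Total output Q = 100, so price P = 196 - 100 = 96.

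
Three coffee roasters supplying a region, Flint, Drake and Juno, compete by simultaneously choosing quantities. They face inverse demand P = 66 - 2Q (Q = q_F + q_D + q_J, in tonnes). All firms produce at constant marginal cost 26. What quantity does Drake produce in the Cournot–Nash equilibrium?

5

Each firm earns π_i = (66 - 2Q)q_i - 26q_i.
First-order condition (treating rivals' output as given): 40 - 4q_i - 2·Σ_{j≠i} q_j = 0.
With identical firms every q_j equals q_i, so Σ_{j≠i} q_j = 2q_i and 40 = 8q_i, giving q_i = 5.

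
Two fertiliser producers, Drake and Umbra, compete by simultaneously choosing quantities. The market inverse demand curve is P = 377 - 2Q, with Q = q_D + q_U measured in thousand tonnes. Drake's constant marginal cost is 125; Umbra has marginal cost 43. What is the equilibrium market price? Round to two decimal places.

Drake's profit: π_D = (377 - 2Q)q_D - (125q_D). Setting ∂π_D/∂q_D = 0: 252 - 4q_D - 2(q_U) = 0.
Umbra's first-order condition: 334 - 4q_U - 2(q_D) = 0.
Rearranging gives the reaction functions q_D = (252 - 2q_U)/4 and q_U = (334 - 2q_D)/4.
Substituting one into the other gives q_D = 85/3 and q_U = 208/3.
Total output Q = 293/3, so price P = 377 - 2·(293/3) = 545/3.

181.67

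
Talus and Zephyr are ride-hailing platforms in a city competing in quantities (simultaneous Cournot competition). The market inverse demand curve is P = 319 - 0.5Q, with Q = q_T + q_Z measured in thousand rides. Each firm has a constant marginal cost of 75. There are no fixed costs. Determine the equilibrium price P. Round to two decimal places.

Each firm earns π_i = (319 - 0.5Q)q_i - 75q_i.
First-order condition (treating rivals' output as given): 244 - q_i - (1/2)q_j = 0.
With identical firms every q_j equals q_i, so q_j = q_i and 244 = (3/2)q_i, giving q_i = 488/3.
Total output Q = 976/3, so price P = 319 - (1/2)·(976/3) = 469/3.

156.33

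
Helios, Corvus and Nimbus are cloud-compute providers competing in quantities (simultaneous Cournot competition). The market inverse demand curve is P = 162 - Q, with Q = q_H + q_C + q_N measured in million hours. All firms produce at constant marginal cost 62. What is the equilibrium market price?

87

A representative firm's profit is π_i = q_i(162 - Q) - 62q_i.
First-order condition (treating rivals' output as given): 100 - 2q_i - Σ_{j≠i} q_j = 0.
By symmetry each firm produces the same amount; substituting Σ_{j≠i} q_j = 2q_i yields q_i = 100/4 = 25.
Total output Q = 75, so price P = 162 - 75 = 87.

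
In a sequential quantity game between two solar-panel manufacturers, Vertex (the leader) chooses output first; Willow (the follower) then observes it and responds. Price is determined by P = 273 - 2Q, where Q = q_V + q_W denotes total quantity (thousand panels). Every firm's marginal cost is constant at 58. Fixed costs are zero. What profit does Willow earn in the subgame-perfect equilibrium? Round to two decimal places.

1444.53

Solve by backward induction. Given q_V, the follower Willow maximises π_W = (273 - 2q_V - 2q_W)q_W - 58q_W.
∂π_W/∂q_W = 215 - 2q_V - 4q_W = 0 gives the reaction function q_W = (215 - 2q_V)/4.
The leader anticipates this reaction. Substituting into P = 273 - 2Q gives P = 331/2 - q_V, so π_V = (331/2 - q_V)q_V - 58q_V.
Leader FOC: 215/2 - 2q_V = 0, so q_V = 215/4.
Then q_W = (215 - 2·(215/4))/4 = 215/8.
Price P = 273 - 2·(645/8) = 447/4.
Willow's profit: (447/4 - 58)·(215/8) = 1444.5313.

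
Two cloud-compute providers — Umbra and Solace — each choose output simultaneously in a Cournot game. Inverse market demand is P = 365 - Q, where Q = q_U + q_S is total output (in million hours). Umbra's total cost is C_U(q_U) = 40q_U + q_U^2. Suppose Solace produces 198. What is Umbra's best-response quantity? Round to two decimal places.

31.75

With the rival's output fixed at 198, Umbra's profit is π_U = (365 - 198 - q_U)q_U - (40q_U + q_U²) = (167 - q_U)q_U - (40q_U + q_U²).
∂π_U/∂q_U = 127 - 4q_U = 0, so q_U = 127/4.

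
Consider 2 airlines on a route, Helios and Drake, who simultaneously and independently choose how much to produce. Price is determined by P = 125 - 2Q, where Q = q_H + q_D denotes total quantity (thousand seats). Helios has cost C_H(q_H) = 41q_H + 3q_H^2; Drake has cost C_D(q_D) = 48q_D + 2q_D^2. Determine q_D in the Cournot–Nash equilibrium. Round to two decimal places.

Helios's profit: π_H = (125 - 2Q)q_H - (41q_H + 3q_H²). Setting ∂π_H/∂q_H = 0: 84 - 10q_H - 2(q_D) = 0.
Drake's profit: π_D = (125 - 2Q)q_D - (48q_D + 2q_D²). Setting ∂π_D/∂q_D = 0: 77 - 8q_D - 2(q_H) = 0.
Rearranging gives the reaction functions q_H = (84 - 2q_D)/10 and q_D = (77 - 2q_H)/8.
Substituting one into the other gives q_H = 259/38 and q_D = 301/38.

7.92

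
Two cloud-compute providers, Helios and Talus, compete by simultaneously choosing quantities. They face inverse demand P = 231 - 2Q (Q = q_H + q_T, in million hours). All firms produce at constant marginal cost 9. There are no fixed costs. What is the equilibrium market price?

83

Each firm earns π_i = (231 - 2Q)q_i - 9q_i.
Setting ∂π_i/∂q_i = 0 with rivals' quantities fixed: 222 - 4q_i - 2q_j = 0.
With identical firms every q_j equals q_i, so q_j = q_i and 222 = 6q_i, giving q_i = 37.
Total output Q = 74, so price P = 231 - 2·74 = 83.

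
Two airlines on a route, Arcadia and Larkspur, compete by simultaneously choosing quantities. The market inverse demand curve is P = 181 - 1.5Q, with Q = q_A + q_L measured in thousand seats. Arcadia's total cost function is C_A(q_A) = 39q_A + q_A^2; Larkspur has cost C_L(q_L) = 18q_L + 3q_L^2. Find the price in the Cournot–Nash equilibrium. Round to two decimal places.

Arcadia's profit: π_A = (181 - 1.5Q)q_A - (39q_A + q_A²). Setting ∂π_A/∂q_A = 0: 142 - 5q_A - (3/2)(q_L) = 0.
Larkspur's first-order condition: 163 - 9q_L - (3/2)(q_A) = 0.
Rearranging gives the reaction functions q_A = (142 - (3/2)q_L)/5 and q_L = (163 - (3/2)q_A)/9.
Substituting one into the other gives q_A = 1378/57 and q_L = 14.0819.
Total output Q = 38.2573, so price P = 181 - (3/2)·38.2573 = 123.6140.

123.61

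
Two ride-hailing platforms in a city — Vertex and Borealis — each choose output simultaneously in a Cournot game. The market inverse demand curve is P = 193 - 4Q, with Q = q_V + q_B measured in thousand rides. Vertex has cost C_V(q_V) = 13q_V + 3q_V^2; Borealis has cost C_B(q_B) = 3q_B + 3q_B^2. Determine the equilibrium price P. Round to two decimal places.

110.78

Vertex's profit: π_V = (193 - 4Q)q_V - (13q_V + 3q_V²). Setting ∂π_V/∂q_V = 0: 180 - 14q_V - 4(q_B) = 0.
Borealis's first-order condition: 190 - 14q_B - 4(q_V) = 0.
Rearranging gives the reaction functions q_V = (180 - 4q_B)/14 and q_B = (190 - 4q_V)/14.
Solving the pair: q_V = 88/9, q_B = 97/9.
Total output Q = 185/9, so price P = 193 - 4·(185/9) = 997/9.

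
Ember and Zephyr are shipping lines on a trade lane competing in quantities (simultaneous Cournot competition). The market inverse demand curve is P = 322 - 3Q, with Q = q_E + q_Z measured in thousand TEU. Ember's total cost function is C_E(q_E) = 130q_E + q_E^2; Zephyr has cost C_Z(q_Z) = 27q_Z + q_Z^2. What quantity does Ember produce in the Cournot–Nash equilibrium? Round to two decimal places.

Ember's profit: π_E = (322 - 3Q)q_E - (130q_E + q_E²). Setting ∂π_E/∂q_E = 0: 192 - 8q_E - 3(q_Z) = 0.
Zephyr's profit: π_Z = (322 - 3Q)q_Z - (27q_Z + q_Z²). Setting ∂π_Z/∂q_Z = 0: 295 - 8q_Z - 3(q_E) = 0.
Best responses: q_E = (192 - 3q_Z)/8, q_Z = (295 - 3q_E)/8.
Substituting one into the other gives q_E = 651/55 and q_Z = 1784/55.

11.84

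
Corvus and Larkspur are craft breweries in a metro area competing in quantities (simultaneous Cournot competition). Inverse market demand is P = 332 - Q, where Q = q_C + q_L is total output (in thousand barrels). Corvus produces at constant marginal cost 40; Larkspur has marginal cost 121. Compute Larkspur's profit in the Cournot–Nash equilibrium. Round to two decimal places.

1877.78

Corvus's profit: π_C = (332 - Q)q_C - (40q_C). Setting ∂π_C/∂q_C = 0: 292 - 2q_C - (q_L) = 0.
Larkspur's profit: π_L = (332 - Q)q_L - (121q_L). Setting ∂π_L/∂q_L = 0: 211 - 2q_L - (q_C) = 0.
Rearranging gives the reaction functions q_C = (292 - q_L)/2 and q_L = (211 - q_C)/2.
Solving the pair: q_C = 373/3, q_L = 130/3.
Price P = 332 - 503/3 = 493/3.
Larkspur's profit: (493/3 - 121)·(130/3) = 1877.7778.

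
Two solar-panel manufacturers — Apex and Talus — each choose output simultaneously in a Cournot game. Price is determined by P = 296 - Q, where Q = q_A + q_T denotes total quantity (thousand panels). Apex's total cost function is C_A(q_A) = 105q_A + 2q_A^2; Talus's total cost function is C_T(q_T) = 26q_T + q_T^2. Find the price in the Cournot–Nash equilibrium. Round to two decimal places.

Apex's profit: π_A = (296 - Q)q_A - (105q_A + 2q_A²). Setting ∂π_A/∂q_A = 0: 191 - 6q_A - (q_T) = 0.
Talus's profit: π_T = (296 - Q)q_T - (26q_T + q_T²). Setting ∂π_T/∂q_T = 0: 270 - 4q_T - (q_A) = 0.
So q_A = (191 - q_T)/6 and q_T = (270 - q_A)/4.
Substituting one into the other gives q_A = 494/23 and q_T = 1429/23.
Total output Q = 1923/23, so price P = 296 - 1923/23 = 212.3913.

212.39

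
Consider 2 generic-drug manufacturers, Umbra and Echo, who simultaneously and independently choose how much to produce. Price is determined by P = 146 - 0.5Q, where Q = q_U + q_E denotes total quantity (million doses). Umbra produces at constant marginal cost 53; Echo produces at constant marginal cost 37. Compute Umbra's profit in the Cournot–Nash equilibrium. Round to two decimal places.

Umbra's profit: π_U = (146 - 0.5Q)q_U - (53q_U). Setting ∂π_U/∂q_U = 0: 93 - q_U - (1/2)(q_E) = 0.
Echo's first-order condition: 109 - q_E - (1/2)(q_U) = 0.
Best responses: q_U = (93 - (1/2)q_E), q_E = (109 - (1/2)q_U).
Substituting one into the other gives q_U = 154/3 and q_E = 250/3.
Price P = 146 - (1/2)·(404/3) = 236/3.
Umbra's profit: (236/3 - 53)·(154/3) = 1317.5556.

1317.56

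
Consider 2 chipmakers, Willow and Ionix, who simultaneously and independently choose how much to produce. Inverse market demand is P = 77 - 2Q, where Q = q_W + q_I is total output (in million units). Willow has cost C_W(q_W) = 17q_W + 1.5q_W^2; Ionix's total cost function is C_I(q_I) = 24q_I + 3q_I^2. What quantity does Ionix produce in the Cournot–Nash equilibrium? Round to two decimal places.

Willow's profit: π_W = (77 - 2Q)q_W - (17q_W + (3/2)q_W²). Setting ∂π_W/∂q_W = 0: 60 - 7q_W - 2(q_I) = 0.
Ionix's profit: π_I = (77 - 2Q)q_I - (24q_I + 3q_I²). Setting ∂π_I/∂q_I = 0: 53 - 10q_I - 2(q_W) = 0.
Rearranging gives the reaction functions q_W = (60 - 2q_I)/7 and q_I = (53 - 2q_W)/10.
Solving the pair: q_W = 247/33, q_I = 251/66.

3.80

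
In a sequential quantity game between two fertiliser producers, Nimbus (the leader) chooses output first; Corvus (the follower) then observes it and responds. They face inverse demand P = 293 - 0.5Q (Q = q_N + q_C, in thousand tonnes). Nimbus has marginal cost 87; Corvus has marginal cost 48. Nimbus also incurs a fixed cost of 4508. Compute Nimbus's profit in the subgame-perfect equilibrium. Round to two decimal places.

The follower Corvus best-responds to any q_N: π_C = (293 - 0.5Q)q_C - 48q_C.
∂π_C/∂q_C = 245 - (1/2)q_N - q_C = 0 gives the reaction function q_C = (245 - (1/2)q_N).
Nimbus substitutes q_C(q_N) into its own profit: π_N = q_N(293 - (1/2)q_N - (245 - (1/2)q_N)/2) - 87q_N = (341/2 - (1/4)q_N)q_N - 87q_N.
The leader's first-order condition 167/2 - (1/2)q_N = 0 yields q_N = 167.
Then q_C = (245 - (1/2)·167) = 323/2.
Price P = 293 - (1/2)·(657/2) = 515/4.
Nimbus's profit: (515/4 - 87)·167 - 4508 = 2464.2500.

2464.25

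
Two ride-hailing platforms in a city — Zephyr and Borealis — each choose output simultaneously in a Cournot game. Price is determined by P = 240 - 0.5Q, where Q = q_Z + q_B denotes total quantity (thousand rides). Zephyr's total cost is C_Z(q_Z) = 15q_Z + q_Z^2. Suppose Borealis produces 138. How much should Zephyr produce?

52

With the rival's output fixed at 138, Zephyr's profit is π_Z = (240 - (1/2)·138 - (1/2)q_Z)q_Z - (15q_Z + q_Z²) = (171 - (1/2)q_Z)q_Z - (15q_Z + q_Z²).
∂π_Z/∂q_Z = 156 - 3q_Z = 0, so q_Z = 52.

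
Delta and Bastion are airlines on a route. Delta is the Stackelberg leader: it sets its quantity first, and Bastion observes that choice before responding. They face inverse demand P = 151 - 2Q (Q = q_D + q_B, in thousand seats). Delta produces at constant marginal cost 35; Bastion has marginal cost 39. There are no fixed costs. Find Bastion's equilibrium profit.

338

Solve by backward induction. Given q_D, the follower Bastion maximises π_B = (151 - 2q_D - 2q_B)q_B - 39q_B.
∂π_B/∂q_B = 112 - 2q_D - 4q_B = 0 gives the reaction function q_B = (112 - 2q_D)/4.
The leader anticipates this reaction. Substituting into P = 151 - 2Q gives P = 95 - q_D, so π_D = (95 - q_D)q_D - 35q_D.
Maximising: ∂π_D/∂q_D = 60 - 2q_D = 0, giving q_D = 30.
Then q_B = (112 - 2·30)/4 = 13.
Price P = 151 - 2·43 = 65.
Bastion's profit: (65 - 39)·13 = 338.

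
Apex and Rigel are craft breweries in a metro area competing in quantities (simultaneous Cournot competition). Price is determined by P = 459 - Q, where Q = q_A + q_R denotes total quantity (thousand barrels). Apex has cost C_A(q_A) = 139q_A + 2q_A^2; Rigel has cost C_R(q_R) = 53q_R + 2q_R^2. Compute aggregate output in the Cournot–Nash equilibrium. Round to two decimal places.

Apex's profit: π_A = (459 - Q)q_A - (139q_A + 2q_A²). Setting ∂π_A/∂q_A = 0: 320 - 6q_A - (q_R) = 0.
Rigel's profit: π_R = (459 - Q)q_R - (53q_R + 2q_R²). Setting ∂π_R/∂q_R = 0: 406 - 6q_R - (q_A) = 0.
So q_A = (320 - q_R)/6 and q_R = (406 - q_A)/6.
Solving the pair: q_A = 1514/35, q_R = 60.4571.
Total output Q = 1514/35 + 60.4571 = 726/7.

103.71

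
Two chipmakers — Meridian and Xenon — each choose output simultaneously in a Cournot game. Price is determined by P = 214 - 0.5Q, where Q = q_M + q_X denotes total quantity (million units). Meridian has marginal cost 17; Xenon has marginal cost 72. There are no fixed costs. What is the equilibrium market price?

Meridian's profit: π_M = (214 - 0.5Q)q_M - (17q_M). Setting ∂π_M/∂q_M = 0: 197 - q_M - (1/2)(q_X) = 0.
Xenon's profit: π_X = (214 - 0.5Q)q_X - (72q_X). Setting ∂π_X/∂q_X = 0: 142 - q_X - (1/2)(q_M) = 0.
So q_M = (197 - (1/2)q_X) and q_X = (142 - (1/2)q_M).
Solving the pair: q_M = 168, q_X = 58.
Total output Q = 226, so price P = 214 - (1/2)·226 = 101.

101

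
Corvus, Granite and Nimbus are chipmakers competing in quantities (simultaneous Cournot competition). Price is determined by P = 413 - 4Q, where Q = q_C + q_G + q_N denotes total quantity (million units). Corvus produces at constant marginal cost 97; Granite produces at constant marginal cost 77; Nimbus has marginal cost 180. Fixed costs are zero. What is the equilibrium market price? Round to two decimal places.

Corvus's profit: π_C = (413 - 4Q)q_C - (97q_C). Setting ∂π_C/∂q_C = 0: 316 - 8q_C - 4(q_G + q_N) = 0.
Granite's first-order condition: 336 - 8q_G - 4(q_C + q_N) = 0.
Nimbus's first-order condition: 233 - 8q_N - 4(q_C + q_G) = 0.
Adding the 3 conditions: 885 − 8Q − 8Q = 0, i.e. Q = 885/16.
Back-substituting: q_C = (316 − 885/4)/4 = 379/16, q_G = (336 − 885/4)/4 = 459/16, q_N = (233 − 885/4)/4 = 47/16.
Total output Q = 885/16, so price P = 413 - 4·(885/16) = 767/4.

191.75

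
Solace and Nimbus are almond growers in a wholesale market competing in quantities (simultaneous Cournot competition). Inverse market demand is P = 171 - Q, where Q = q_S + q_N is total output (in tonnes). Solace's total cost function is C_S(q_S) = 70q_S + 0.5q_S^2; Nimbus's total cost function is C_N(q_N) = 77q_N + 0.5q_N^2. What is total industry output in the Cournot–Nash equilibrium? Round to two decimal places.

48.75

Solace's profit: π_S = (171 - Q)q_S - (70q_S + (1/2)q_S²). Setting ∂π_S/∂q_S = 0: 101 - 3q_S - (q_N) = 0.
Nimbus's first-order condition: 94 - 3q_N - (q_S) = 0.
So q_S = (101 - q_N)/3 and q_N = (94 - q_S)/3.
Substituting one into the other gives q_S = 209/8 and q_N = 181/8.
Total output Q = 209/8 + 181/8 = 195/4.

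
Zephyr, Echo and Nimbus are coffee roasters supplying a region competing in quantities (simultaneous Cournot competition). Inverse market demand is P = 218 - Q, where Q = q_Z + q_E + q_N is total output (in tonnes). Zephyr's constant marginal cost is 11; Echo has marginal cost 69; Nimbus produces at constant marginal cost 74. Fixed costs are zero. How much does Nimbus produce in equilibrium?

19

Zephyr's profit: π_Z = (218 - Q)q_Z - (11q_Z). Setting ∂π_Z/∂q_Z = 0: 207 - 2q_Z - (q_E + q_N) = 0.
Echo's first-order condition: 149 - 2q_E - (q_Z + q_N) = 0.
Nimbus's first-order condition: 144 - 2q_N - (q_Z + q_E) = 0.
Adding the 3 first-order conditions: 500 − 4Q = 0, so Q = 125.
Back-substituting: q_Z = (207 − 125) = 82, q_E = (149 − 125) = 24, q_N = (144 − 125) = 19.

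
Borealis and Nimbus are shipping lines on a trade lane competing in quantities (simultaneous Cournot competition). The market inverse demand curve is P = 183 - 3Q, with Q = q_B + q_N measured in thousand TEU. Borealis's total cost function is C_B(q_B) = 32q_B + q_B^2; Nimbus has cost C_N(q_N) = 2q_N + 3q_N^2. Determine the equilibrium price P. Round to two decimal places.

104.93

Borealis's profit: π_B = (183 - 3Q)q_B - (32q_B + q_B²). Setting ∂π_B/∂q_B = 0: 151 - 8q_B - 3(q_N) = 0.
Nimbus's profit: π_N = (183 - 3Q)q_N - (2q_N + 3q_N²). Setting ∂π_N/∂q_N = 0: 181 - 12q_N - 3(q_B) = 0.
So q_B = (151 - 3q_N)/8 and q_N = (181 - 3q_B)/12.
Substituting one into the other gives q_B = 423/29 and q_N = 995/87.
Total output Q = 26.0230, so price P = 183 - 3·26.0230 = 104.9310.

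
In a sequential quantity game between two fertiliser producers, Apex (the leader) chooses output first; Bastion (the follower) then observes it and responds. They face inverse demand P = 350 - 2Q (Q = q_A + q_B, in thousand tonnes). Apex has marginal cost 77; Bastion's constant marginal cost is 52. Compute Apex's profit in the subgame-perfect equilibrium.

Solve by backward induction. Given q_A, the follower Bastion maximises π_B = (350 - 2q_A - 2q_B)q_B - 52q_B.
Setting the follower's marginal profit to zero, 298 - 2q_A - 4q_B = 0, i.e. q_B = (298 - 2q_A)/4.
The leader anticipates this reaction. Substituting into P = 350 - 2Q gives P = 201 - q_A, so π_A = (201 - q_A)q_A - 77q_A.
Maximising: ∂π_A/∂q_A = 124 - 2q_A = 0, giving q_A = 62.
Then q_B = (298 - 2·62)/4 = 87/2.
Price P = 350 - 2·(211/2) = 139.
Apex's profit: (139 - 77)·62 = 3844.

3844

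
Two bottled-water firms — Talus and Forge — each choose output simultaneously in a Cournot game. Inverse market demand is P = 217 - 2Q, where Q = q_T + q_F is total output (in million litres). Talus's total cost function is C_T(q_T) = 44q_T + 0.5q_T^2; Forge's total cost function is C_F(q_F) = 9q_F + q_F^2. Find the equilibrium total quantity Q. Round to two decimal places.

Talus's profit: π_T = (217 - 2Q)q_T - (44q_T + (1/2)q_T²). Setting ∂π_T/∂q_T = 0: 173 - 5q_T - 2(q_F) = 0.
Forge's profit: π_F = (217 - 2Q)q_F - (9q_F + q_F²). Setting ∂π_F/∂q_F = 0: 208 - 6q_F - 2(q_T) = 0.
So q_T = (173 - 2q_F)/5 and q_F = (208 - 2q_T)/6.
Substituting one into the other gives q_T = 311/13 and q_F = 347/13.
Total output Q = 311/13 + 347/13 = 658/13.

50.62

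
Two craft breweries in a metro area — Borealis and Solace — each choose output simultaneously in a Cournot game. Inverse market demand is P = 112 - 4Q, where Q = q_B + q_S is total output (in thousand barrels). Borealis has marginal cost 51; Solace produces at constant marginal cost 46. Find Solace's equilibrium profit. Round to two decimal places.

140.03

Borealis's profit: π_B = (112 - 4Q)q_B - (51q_B). Setting ∂π_B/∂q_B = 0: 61 - 8q_B - 4(q_S) = 0.
Solace's first-order condition: 66 - 8q_S - 4(q_B) = 0.
Best responses: q_B = (61 - 4q_S)/8, q_S = (66 - 4q_B)/8.
Substituting one into the other gives q_B = 14/3 and q_S = 71/12.
Price P = 112 - 4·(127/12) = 209/3.
Solace's profit: (209/3 - 46)·(71/12) = 140.0278.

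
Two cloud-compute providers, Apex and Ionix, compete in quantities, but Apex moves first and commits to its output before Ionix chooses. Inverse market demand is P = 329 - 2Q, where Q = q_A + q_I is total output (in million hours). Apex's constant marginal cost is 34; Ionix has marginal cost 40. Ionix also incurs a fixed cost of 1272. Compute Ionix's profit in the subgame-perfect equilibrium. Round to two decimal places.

Solve by backward induction. Given q_A, the follower Ionix maximises π_I = (329 - 2q_A - 2q_I)q_I - 40q_I.
Setting the follower's marginal profit to zero, 289 - 2q_A - 4q_I = 0, i.e. q_I = (289 - 2q_A)/4.
The leader anticipates this reaction. Substituting into P = 329 - 2Q gives P = 369/2 - q_A, so π_A = (369/2 - q_A)q_A - 34q_A.
Maximising: ∂π_A/∂q_A = 301/2 - 2q_A = 0, giving q_A = 301/4.
Then q_I = (289 - 2·(301/4))/4 = 277/8.
Price P = 329 - 2·(879/8) = 437/4.
Ionix's profit: (437/4 - 40)·(277/8) - 1272 = 1125.7813.

1125.78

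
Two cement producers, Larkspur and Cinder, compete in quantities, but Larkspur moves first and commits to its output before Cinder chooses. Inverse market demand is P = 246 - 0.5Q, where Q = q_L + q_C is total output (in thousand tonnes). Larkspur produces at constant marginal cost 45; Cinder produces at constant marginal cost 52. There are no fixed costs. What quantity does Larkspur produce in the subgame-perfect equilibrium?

208

The follower Cinder best-responds to any q_L: π_C = (246 - 0.5Q)q_C - 52q_C.
∂π_C/∂q_C = 194 - (1/2)q_L - q_C = 0 gives the reaction function q_C = (194 - (1/2)q_L).
Larkspur substitutes q_C(q_L) into its own profit: π_L = q_L(246 - (1/2)q_L - (194 - (1/2)q_L)/2) - 45q_L = (149 - (1/4)q_L)q_L - 45q_L.
The leader's first-order condition 104 - (1/2)q_L = 0 yields q_L = 208.
Then q_C = (194 - (1/2)·208) = 90.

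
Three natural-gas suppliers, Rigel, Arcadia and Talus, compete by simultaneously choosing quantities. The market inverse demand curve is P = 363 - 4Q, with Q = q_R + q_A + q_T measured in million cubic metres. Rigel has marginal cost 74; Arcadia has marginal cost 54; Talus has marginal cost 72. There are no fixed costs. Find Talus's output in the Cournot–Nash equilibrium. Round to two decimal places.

Rigel's profit: π_R = (363 - 4Q)q_R - (74q_R). Setting ∂π_R/∂q_R = 0: 289 - 8q_R - 4(q_A + q_T) = 0.
Arcadia's profit: π_A = (363 - 4Q)q_A - (54q_A). Setting ∂π_A/∂q_A = 0: 309 - 8q_A - 4(q_R + q_T) = 0.
Talus's first-order condition: 291 - 8q_T - 4(q_R + q_A) = 0.
Adding the 3 first-order conditions: 889 − 16Q = 0, so Q = 889/16.
Back-substituting: q_R = (289 − 889/4)/4 = 267/16, q_A = (309 − 889/4)/4 = 347/16, q_T = (291 − 889/4)/4 = 275/16.

17.19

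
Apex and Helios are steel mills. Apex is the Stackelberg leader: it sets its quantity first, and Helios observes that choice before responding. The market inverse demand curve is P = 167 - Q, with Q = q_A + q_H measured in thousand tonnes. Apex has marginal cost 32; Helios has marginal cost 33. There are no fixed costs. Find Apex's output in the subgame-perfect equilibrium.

68

Solve by backward induction. Given q_A, the follower Helios maximises π_H = (167 - q_A - q_H)q_H - 33q_H.
Follower FOC: 134 - q_A - 2q_H = 0, so q_H(q_A) = (134 - q_A)/2.
The leader anticipates this reaction. Substituting into P = 167 - Q gives P = 100 - (1/2)q_A, so π_A = (100 - (1/2)q_A)q_A - 32q_A.
Leader FOC: 68 - q_A = 0, so q_A = 68.
Then q_H = (134 - 68)/2 = 33.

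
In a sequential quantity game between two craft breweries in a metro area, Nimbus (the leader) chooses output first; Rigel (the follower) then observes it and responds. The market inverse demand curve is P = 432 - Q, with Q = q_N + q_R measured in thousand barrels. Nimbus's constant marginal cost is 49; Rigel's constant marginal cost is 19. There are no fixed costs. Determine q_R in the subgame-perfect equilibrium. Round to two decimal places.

Solve by backward induction. Given q_N, the follower Rigel maximises π_R = (432 - q_N - q_R)q_R - 19q_R.
∂π_R/∂q_R = 413 - q_N - 2q_R = 0 gives the reaction function q_R = (413 - q_N)/2.
Nimbus substitutes q_R(q_N) into its own profit: π_N = q_N(432 - q_N - (413 - q_N)/2) - 49q_N = (451/2 - (1/2)q_N)q_N - 49q_N.
Leader FOC: 353/2 - q_N = 0, so q_N = 353/2.
Then q_R = (413 - 353/2)/2 = 473/4.

118.25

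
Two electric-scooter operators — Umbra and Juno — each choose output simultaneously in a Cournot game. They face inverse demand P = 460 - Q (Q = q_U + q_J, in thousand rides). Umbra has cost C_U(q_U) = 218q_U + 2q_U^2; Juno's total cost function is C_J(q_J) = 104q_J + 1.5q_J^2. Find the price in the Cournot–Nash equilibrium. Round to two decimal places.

Umbra's profit: π_U = (460 - Q)q_U - (218q_U + 2q_U²). Setting ∂π_U/∂q_U = 0: 242 - 6q_U - (q_J) = 0.
Juno's profit: π_J = (460 - Q)q_J - (104q_J + (3/2)q_J²). Setting ∂π_J/∂q_J = 0: 356 - 5q_J - (q_U) = 0.
Best responses: q_U = (242 - q_J)/6, q_J = (356 - q_U)/5.
Solving the pair: q_U = 854/29, q_J = 1894/29.
Total output Q = 94.7586, so price P = 460 - 94.7586 = 365.2414.

365.24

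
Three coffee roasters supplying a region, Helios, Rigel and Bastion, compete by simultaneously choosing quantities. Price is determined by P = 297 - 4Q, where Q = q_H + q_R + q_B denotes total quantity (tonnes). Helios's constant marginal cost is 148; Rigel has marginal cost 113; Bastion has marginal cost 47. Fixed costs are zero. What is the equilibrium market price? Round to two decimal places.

Helios's profit: π_H = (297 - 4Q)q_H - (148q_H). Setting ∂π_H/∂q_H = 0: 149 - 8q_H - 4(q_R + q_B) = 0.
Rigel's profit: π_R = (297 - 4Q)q_R - (113q_R). Setting ∂π_R/∂q_R = 0: 184 - 8q_R - 4(q_H + q_B) = 0.
Bastion's first-order condition: 250 - 8q_B - 4(q_H + q_R) = 0.
Summing all 3 equations gives 583 − 16Q = 0, hence Q = 583/16.
Back-substituting: q_H = (149 − 583/4)/4 = 13/16, q_R = (184 − 583/4)/4 = 153/16, q_B = (250 − 583/4)/4 = 417/16.
Total output Q = 583/16, so price P = 297 - 4·(583/16) = 605/4.

151.25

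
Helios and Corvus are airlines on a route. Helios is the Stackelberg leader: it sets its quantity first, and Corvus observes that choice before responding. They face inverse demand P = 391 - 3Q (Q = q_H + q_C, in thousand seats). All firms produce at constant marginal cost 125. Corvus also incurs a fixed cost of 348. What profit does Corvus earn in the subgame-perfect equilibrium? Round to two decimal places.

1126.08

Solve by backward induction. Given q_H, the follower Corvus maximises π_C = (391 - 3q_H - 3q_C)q_C - 125q_C.
Setting the follower's marginal profit to zero, 266 - 3q_H - 6q_C = 0, i.e. q_C = (266 - 3q_H)/6.
Helios substitutes q_C(q_H) into its own profit: π_H = q_H(391 - 3q_H - (266 - 3q_H)/2) - 125q_H = (258 - (3/2)q_H)q_H - 125q_H.
Leader FOC: 133 - 3q_H = 0, so q_H = 133/3.
Then q_C = (266 - 3·(133/3))/6 = 133/6.
Price P = 391 - 3·(133/2) = 383/2.
Corvus's profit: (383/2 - 125)·(133/6) - 348 = 1126.0833.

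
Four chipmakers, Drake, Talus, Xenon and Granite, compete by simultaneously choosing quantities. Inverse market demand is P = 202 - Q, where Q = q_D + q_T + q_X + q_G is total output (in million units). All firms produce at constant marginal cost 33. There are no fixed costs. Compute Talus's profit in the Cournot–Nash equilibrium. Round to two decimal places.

A representative firm's profit is π_i = q_i(202 - Q) - 33q_i.
First-order condition (treating rivals' output as given): 169 - 2q_i - Σ_{j≠i} q_j = 0.
By symmetry each firm produces the same amount; substituting Σ_{j≠i} q_j = 3q_i yields q_i = 169/5.
Price P = 202 - 676/5 = 334/5.
Talus's profit: (334/5 - 33)·(169/5) = 1142.4400.

1142.44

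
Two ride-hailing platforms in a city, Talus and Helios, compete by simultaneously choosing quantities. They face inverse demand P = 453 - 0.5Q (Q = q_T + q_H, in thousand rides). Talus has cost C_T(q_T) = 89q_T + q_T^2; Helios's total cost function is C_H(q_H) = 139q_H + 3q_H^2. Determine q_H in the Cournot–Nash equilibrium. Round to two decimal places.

Talus's profit: π_T = (453 - 0.5Q)q_T - (89q_T + q_T²). Setting ∂π_T/∂q_T = 0: 364 - 3q_T - (1/2)(q_H) = 0.
Helios's first-order condition: 314 - 7q_H - (1/2)(q_T) = 0.
Rearranging gives the reaction functions q_T = (364 - (1/2)q_H)/3 and q_H = (314 - (1/2)q_T)/7.
Substituting one into the other gives q_T = 115.2289 and q_H = 36.6265.

36.63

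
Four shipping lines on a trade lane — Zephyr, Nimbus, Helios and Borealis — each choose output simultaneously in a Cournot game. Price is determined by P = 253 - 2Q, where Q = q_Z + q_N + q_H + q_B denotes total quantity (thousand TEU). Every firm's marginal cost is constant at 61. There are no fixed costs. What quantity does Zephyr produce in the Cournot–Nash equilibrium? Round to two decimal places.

19.20

Each firm earns π_i = (253 - 2Q)q_i - 61q_i.
First-order condition (treating rivals' output as given): 192 - 4q_i - 2·Σ_{j≠i} q_j = 0.
With identical firms every q_j equals q_i, so Σ_{j≠i} q_j = 3q_i and 192 = 10q_i, giving q_i = 96/5.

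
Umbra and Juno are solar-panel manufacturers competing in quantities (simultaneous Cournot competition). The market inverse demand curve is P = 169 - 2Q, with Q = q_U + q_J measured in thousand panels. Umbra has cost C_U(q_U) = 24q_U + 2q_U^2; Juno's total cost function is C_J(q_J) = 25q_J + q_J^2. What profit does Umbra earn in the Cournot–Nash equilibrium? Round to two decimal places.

699.84

Umbra's profit: π_U = (169 - 2Q)q_U - (24q_U + 2q_U²). Setting ∂π_U/∂q_U = 0: 145 - 8q_U - 2(q_J) = 0.
Juno's profit: π_J = (169 - 2Q)q_J - (25q_J + q_J²). Setting ∂π_J/∂q_J = 0: 144 - 6q_J - 2(q_U) = 0.
So q_U = (145 - 2q_J)/8 and q_J = (144 - 2q_U)/6.
Substituting one into the other gives q_U = 291/22 and q_J = 431/22.
Price P = 169 - 2·(361/11) = 1137/11.
Umbra's profit: (1137/11)·(291/22) - 24·(291/22) - 2(291/22)² = 699.8430.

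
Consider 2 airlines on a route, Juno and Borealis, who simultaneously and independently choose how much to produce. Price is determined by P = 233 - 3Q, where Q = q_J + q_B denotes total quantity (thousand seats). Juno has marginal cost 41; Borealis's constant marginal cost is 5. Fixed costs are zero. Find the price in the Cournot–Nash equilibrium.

93

Juno's profit: π_J = (233 - 3Q)q_J - (41q_J). Setting ∂π_J/∂q_J = 0: 192 - 6q_J - 3(q_B) = 0.
Borealis's profit: π_B = (233 - 3Q)q_B - (5q_B). Setting ∂π_B/∂q_B = 0: 228 - 6q_B - 3(q_J) = 0.
So q_J = (192 - 3q_B)/6 and q_B = (228 - 3q_J)/6.
Solving the pair: q_J = 52/3, q_B = 88/3.
Total output Q = 140/3, so price P = 233 - 3·(140/3) = 93.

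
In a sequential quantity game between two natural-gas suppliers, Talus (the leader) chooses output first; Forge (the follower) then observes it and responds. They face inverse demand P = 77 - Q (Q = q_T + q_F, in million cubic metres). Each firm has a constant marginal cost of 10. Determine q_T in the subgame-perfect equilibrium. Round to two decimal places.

Solve by backward induction. Given q_T, the follower Forge maximises π_F = (77 - q_T - q_F)q_F - 10q_F.
∂π_F/∂q_F = 67 - q_T - 2q_F = 0 gives the reaction function q_F = (67 - q_T)/2.
Talus substitutes q_F(q_T) into its own profit: π_T = q_T(77 - q_T - (67 - q_T)/2) - 10q_T = (87/2 - (1/2)q_T)q_T - 10q_T.
Maximising: ∂π_T/∂q_T = 67/2 - q_T = 0, giving q_T = 67/2.
Then q_F = (67 - 67/2)/2 = 67/4.

33.50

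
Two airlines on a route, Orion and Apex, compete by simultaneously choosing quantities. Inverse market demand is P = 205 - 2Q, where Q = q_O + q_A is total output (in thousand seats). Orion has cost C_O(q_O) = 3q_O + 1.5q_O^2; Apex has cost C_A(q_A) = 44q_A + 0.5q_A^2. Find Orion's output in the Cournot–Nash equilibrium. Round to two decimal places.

Orion's profit: π_O = (205 - 2Q)q_O - (3q_O + (3/2)q_O²). Setting ∂π_O/∂q_O = 0: 202 - 7q_O - 2(q_A) = 0.
Apex's first-order condition: 161 - 5q_A - 2(q_O) = 0.
So q_O = (202 - 2q_A)/7 and q_A = (161 - 2q_O)/5.
Solving the pair: q_O = 688/31, q_A = 723/31.

22.19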